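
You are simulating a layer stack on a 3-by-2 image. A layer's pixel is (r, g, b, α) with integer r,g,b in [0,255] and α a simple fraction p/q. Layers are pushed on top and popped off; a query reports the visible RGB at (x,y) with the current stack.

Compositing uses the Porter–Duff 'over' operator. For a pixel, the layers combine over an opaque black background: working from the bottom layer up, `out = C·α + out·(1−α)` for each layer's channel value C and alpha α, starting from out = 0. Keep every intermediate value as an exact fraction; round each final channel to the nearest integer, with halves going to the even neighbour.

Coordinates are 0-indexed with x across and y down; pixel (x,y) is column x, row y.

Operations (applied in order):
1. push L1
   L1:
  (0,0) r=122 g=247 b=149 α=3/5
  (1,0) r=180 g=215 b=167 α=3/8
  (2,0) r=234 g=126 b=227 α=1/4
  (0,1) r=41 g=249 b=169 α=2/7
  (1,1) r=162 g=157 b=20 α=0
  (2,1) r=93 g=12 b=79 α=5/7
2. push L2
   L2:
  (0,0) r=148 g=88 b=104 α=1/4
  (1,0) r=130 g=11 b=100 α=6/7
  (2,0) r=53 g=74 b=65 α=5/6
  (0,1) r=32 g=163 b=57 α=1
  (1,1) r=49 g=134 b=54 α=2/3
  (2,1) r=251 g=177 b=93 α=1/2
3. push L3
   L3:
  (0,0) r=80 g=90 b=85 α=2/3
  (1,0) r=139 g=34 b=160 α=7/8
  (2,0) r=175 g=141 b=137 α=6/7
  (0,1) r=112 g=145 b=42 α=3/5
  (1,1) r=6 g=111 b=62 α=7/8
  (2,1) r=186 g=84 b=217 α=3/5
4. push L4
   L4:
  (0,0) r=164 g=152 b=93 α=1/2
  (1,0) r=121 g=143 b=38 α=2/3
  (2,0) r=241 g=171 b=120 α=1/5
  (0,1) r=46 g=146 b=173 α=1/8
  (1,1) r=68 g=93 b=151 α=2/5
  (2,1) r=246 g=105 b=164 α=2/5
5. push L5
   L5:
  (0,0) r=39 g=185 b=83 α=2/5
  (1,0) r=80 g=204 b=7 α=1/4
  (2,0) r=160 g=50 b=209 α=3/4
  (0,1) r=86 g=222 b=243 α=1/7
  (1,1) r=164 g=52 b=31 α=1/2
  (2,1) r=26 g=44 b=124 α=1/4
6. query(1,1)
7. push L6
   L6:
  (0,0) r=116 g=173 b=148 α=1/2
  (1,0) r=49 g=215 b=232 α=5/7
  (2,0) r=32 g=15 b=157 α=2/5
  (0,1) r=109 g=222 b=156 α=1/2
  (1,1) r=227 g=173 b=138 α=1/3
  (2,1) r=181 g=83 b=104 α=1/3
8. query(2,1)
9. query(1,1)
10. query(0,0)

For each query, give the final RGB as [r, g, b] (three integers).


query (1,1) [L1,L2,L3,L4,L5] — begin 0,0,0
L1 α=0: [0, 0, 0]
L2 α=2/3: [98/3, 268/3, 36]
L3 α=7/8: [28/3, 2599/24, 235/4]
L4 α=2/5: [164/5, 4087/40, 1913/20]
L5 α=1/2: [492/5, 6167/80, 2533/40]
→ [98, 77, 63]

query (2,1) [L1,L2,L3,L4,L5,L6] — begin 0,0,0
+L1 (α=5/7) → [465/7, 60/7, 395/7]
+L2 (α=1/2) → [1111/7, 1299/14, 523/7]
+L3 (α=3/5) → [6128/35, 3063/35, 5603/35]
+L4 (α=2/5) → [35604/175, 16539/175, 28289/175]
+L5 (α=1/4) → [55681/350, 57317/700, 106567/700]
+L6 (α=1/3) → [87356/525, 28789/350, 142967/1050]
= [166, 82, 136]

(1,1) stack=L1,L2,L3,L4,L5,L6; from [0,0,0]:
L1 α=0: [0, 0, 0]
L2 α=2/3: [98/3, 268/3, 36]
L3 α=7/8: [28/3, 2599/24, 235/4]
L4 α=2/5: [164/5, 4087/40, 1913/20]
L5 α=1/2: [492/5, 6167/80, 2533/40]
L6 α=1/3: [2119/15, 13087/120, 5293/60]
rounded: [141, 109, 88]

(0,0) stack=L1,L2,L3,L4,L5,L6; from [0,0,0]:
after L1 α=3/5: [366/5, 741/5, 447/5]
after L2 α=1/4: [919/10, 2663/20, 1861/20]
after L3 α=2/3: [2519/30, 6263/60, 5261/60]
after L4 α=1/2: [7439/60, 15383/120, 10841/120]
after L5 α=2/5: [8999/100, 30183/200, 17481/200]
after L6 α=1/2: [20599/200, 64783/400, 47081/400]
rounded: [103, 162, 118]


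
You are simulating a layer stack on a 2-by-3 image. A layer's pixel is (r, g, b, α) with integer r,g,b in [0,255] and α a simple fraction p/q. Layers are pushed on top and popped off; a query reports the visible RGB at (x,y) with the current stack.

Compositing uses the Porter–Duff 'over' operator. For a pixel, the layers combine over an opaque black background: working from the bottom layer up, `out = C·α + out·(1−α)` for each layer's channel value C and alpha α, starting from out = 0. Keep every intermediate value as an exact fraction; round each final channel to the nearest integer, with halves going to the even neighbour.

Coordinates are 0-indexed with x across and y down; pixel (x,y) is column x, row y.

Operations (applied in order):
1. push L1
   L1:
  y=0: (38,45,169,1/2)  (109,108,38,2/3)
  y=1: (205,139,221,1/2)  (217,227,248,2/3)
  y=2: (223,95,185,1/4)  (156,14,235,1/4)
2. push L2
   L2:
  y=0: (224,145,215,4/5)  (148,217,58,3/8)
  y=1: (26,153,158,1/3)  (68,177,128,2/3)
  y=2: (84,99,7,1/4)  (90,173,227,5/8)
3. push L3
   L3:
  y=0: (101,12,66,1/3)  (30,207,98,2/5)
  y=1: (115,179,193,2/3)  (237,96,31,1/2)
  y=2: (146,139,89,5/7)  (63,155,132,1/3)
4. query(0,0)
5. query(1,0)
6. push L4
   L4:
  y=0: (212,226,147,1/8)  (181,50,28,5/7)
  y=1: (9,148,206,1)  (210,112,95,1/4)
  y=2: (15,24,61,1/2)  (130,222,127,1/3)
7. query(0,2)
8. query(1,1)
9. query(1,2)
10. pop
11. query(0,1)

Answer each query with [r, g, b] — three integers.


at x=0,y=0 over L1,L2,L3:
+L1 (α=1/2) → [19, 45/2, 169/2]
+L2 (α=4/5) → [183, 241/2, 1889/10]
+L3 (α=1/3) → [467/3, 253/3, 2219/15]
rounded: [156, 84, 148]

query (1,0) [L1,L2,L3] — begin 0,0,0
L1 α=2/3: [218/3, 72, 76/3]
L2 α=3/8: [1211/12, 1011/8, 451/12]
L3 α=2/5: [1451/20, 1269/8, 247/4]
rounded: [73, 159, 62]

query (0,2) [L1,L2,L3,L4] — begin 0,0,0
+L1 (α=1/4) → [223/4, 95/4, 185/4]
+L2 (α=1/4) → [1005/16, 681/16, 583/16]
+L3 (α=5/7) → [6845/56, 6241/56, 4143/56]
+L4 (α=1/2) → [7685/112, 7585/112, 7559/112]
= [69, 68, 67]

(1,1) stack=L1,L2,L3,L4; from [0,0,0]:
after L1 α=2/3: [434/3, 454/3, 496/3]
after L2 α=2/3: [842/9, 1516/9, 1264/9]
after L3 α=1/2: [2975/18, 1190/9, 1543/18]
after L4 α=1/4: [4235/24, 763/6, 2113/24]
→ [176, 127, 88]

(1,2) stack=L1,L2,L3,L4; from [0,0,0]:
after L1 α=1/4: [39, 7/2, 235/4]
after L2 α=5/8: [567/8, 1751/16, 5245/32]
after L3 α=1/3: [273/4, 997/8, 7357/48]
after L4 α=1/3: [533/6, 1885/12, 10405/72]
→ [89, 157, 145]

query (0,1) [L1,L2,L3] — begin 0,0,0
after L1 α=1/2: [205/2, 139/2, 221/2]
after L2 α=1/3: [77, 292/3, 379/3]
after L3 α=2/3: [307/3, 1366/9, 1537/9]
→ [102, 152, 171]


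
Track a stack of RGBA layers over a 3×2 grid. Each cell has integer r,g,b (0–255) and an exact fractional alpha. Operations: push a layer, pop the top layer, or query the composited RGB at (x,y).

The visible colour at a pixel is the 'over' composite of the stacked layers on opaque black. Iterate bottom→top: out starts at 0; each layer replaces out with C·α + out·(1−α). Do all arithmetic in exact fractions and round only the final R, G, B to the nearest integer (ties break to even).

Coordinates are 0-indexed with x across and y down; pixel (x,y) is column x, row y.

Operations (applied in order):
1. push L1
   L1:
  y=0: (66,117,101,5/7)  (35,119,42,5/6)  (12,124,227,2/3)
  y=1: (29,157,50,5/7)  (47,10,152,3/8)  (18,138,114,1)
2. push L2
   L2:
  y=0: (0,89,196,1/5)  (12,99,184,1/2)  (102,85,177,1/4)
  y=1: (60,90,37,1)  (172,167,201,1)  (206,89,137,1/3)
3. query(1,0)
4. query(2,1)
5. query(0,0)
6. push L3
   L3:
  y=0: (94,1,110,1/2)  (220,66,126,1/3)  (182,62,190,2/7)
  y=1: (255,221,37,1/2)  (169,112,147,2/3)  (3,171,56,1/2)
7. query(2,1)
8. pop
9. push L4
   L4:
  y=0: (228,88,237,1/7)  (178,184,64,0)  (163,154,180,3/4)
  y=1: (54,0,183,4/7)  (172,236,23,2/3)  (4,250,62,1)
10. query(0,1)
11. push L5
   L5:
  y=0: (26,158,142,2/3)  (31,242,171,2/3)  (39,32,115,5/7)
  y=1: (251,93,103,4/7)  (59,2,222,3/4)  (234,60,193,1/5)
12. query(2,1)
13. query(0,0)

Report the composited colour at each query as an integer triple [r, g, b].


at x=1,y=0 over L1,L2:
after L1 α=5/6: [175/6, 595/6, 35]
after L2 α=1/2: [247/12, 1189/12, 219/2]
rounded: [21, 99, 110]

(2,1) stack=L1,L2; from [0,0,0]:
+L1 (α=1) → [18, 138, 114]
+L2 (α=1/3) → [242/3, 365/3, 365/3]
= [81, 122, 122]

at x=0,y=0 over L1,L2:
L1 α=5/7: [330/7, 585/7, 505/7]
L2 α=1/5: [264/7, 2963/35, 3392/35]
rounded: [38, 85, 97]

query (2,1) [L1,L2,L3] — begin 0,0,0
after L1 α=1: [18, 138, 114]
after L2 α=1/3: [242/3, 365/3, 365/3]
after L3 α=1/2: [251/6, 439/3, 533/6]
rounded: [42, 146, 89]

at x=0,y=1 over L1,L2,L4:
L1 α=5/7: [145/7, 785/7, 250/7]
L2 α=1: [60, 90, 37]
L4 α=4/7: [396/7, 270/7, 843/7]
rounded: [57, 39, 120]

query (2,1) [L1,L2,L4,L5] — begin 0,0,0
L1 α=1: [18, 138, 114]
L2 α=1/3: [242/3, 365/3, 365/3]
L4 α=1: [4, 250, 62]
L5 α=1/5: [50, 212, 441/5]
= [50, 212, 88]

at x=0,y=0 over L1,L2,L4,L5:
L1 α=5/7: [330/7, 585/7, 505/7]
L2 α=1/5: [264/7, 2963/35, 3392/35]
L4 α=1/7: [3180/49, 20858/245, 28647/245]
L5 α=2/3: [5728/147, 98278/735, 98227/735]
→ [39, 134, 134]


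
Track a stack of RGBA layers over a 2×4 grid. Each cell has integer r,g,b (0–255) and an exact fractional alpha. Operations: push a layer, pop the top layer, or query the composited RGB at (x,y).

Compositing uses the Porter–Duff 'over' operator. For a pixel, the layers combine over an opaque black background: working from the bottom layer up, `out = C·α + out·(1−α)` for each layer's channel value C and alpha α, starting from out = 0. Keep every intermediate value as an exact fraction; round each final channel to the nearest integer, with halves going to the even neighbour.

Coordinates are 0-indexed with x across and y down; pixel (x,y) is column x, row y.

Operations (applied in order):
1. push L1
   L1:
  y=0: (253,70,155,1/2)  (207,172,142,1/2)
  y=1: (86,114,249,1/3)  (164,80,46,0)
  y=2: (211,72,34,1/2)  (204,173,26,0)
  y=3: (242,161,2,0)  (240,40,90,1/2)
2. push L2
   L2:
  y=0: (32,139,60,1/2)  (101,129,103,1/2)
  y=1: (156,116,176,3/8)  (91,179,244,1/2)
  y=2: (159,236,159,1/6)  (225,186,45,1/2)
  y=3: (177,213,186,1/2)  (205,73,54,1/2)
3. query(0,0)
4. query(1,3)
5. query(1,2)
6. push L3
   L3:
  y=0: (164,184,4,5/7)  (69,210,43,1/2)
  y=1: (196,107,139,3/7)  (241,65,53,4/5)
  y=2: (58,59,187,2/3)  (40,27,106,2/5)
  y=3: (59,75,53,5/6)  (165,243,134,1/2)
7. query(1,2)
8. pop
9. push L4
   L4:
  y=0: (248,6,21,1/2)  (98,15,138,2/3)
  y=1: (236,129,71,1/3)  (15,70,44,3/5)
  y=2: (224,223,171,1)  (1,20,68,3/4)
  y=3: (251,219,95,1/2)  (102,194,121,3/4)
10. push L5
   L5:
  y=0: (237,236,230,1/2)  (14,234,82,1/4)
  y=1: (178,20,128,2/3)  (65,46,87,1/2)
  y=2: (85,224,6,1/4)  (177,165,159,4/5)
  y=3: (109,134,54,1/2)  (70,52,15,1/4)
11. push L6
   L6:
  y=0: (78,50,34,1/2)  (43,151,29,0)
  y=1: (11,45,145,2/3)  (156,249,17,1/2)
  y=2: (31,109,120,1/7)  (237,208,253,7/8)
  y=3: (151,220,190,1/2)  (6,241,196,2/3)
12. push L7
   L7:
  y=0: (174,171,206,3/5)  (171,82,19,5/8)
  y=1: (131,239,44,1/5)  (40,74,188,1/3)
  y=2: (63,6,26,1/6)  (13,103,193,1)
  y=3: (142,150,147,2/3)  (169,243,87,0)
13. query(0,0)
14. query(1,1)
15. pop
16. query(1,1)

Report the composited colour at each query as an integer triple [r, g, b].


at x=0,y=0 over L1,L2:
L1 α=1/2: [253/2, 35, 155/2]
L2 α=1/2: [317/4, 87, 275/4]
= [79, 87, 69]

at x=1,y=3 over L1,L2:
+L1 (α=1/2) → [120, 20, 45]
+L2 (α=1/2) → [325/2, 93/2, 99/2]
→ [162, 46, 50]

(1,2) stack=L1,L2; from [0,0,0]:
L1 α=0: [0, 0, 0]
L2 α=1/2: [225/2, 93, 45/2]
→ [112, 93, 22]

at x=1,y=2 over L1,L2,L3:
after L1 α=0: [0, 0, 0]
after L2 α=1/2: [225/2, 93, 45/2]
after L3 α=2/5: [167/2, 333/5, 559/10]
rounded: [84, 67, 56]

query (0,0) [L1,L2,L4,L5,L6,L7] — begin 0,0,0
after L1 α=1/2: [253/2, 35, 155/2]
after L2 α=1/2: [317/4, 87, 275/4]
after L4 α=1/2: [1309/8, 93/2, 359/8]
after L5 α=1/2: [3205/16, 565/4, 2199/16]
after L6 α=1/2: [4453/32, 765/8, 2743/32]
after L7 α=3/5: [2561/16, 2817/20, 12631/80]
→ [160, 141, 158]

at x=1,y=1 over L1,L2,L4,L5,L6,L7:
L1 α=0: [0, 0, 0]
L2 α=1/2: [91/2, 179/2, 122]
L4 α=3/5: [136/5, 389/5, 376/5]
L5 α=1/2: [461/10, 619/10, 811/10]
L6 α=1/2: [2021/20, 3109/20, 981/20]
L7 α=1/3: [807/10, 1283/10, 2861/30]
→ [81, 128, 95]

(1,1) stack=L1,L2,L4,L5,L6; from [0,0,0]:
+L1 (α=0) → [0, 0, 0]
+L2 (α=1/2) → [91/2, 179/2, 122]
+L4 (α=3/5) → [136/5, 389/5, 376/5]
+L5 (α=1/2) → [461/10, 619/10, 811/10]
+L6 (α=1/2) → [2021/20, 3109/20, 981/20]
rounded: [101, 155, 49]


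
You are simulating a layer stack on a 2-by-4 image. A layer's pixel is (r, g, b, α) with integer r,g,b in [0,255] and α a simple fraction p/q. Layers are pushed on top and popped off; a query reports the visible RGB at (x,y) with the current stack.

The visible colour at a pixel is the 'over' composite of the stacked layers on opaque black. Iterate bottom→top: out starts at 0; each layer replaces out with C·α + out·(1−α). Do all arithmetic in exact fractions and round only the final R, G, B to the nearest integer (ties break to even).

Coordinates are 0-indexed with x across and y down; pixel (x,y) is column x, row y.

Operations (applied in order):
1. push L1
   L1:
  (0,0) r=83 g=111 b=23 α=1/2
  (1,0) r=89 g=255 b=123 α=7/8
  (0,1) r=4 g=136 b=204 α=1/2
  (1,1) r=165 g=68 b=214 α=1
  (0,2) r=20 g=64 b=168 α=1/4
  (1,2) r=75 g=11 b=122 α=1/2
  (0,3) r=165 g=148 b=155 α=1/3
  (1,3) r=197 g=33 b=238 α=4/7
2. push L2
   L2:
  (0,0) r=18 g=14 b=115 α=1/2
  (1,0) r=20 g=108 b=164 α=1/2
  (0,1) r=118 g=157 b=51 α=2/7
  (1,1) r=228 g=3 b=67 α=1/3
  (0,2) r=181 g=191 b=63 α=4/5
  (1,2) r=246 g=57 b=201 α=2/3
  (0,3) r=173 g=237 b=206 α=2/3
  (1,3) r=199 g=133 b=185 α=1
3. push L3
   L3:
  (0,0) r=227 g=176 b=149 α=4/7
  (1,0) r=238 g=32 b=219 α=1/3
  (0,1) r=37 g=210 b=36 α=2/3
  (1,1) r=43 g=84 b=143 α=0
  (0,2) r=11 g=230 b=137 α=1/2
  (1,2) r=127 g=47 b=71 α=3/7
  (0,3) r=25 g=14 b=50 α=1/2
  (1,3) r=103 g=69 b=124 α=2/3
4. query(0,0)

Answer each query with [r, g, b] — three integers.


at x=0,y=0 over L1,L2,L3:
+L1 (α=1/2) → [83/2, 111/2, 23/2]
+L2 (α=1/2) → [119/4, 139/4, 253/4]
+L3 (α=4/7) → [3989/28, 3233/28, 449/4]
→ [142, 115, 112]


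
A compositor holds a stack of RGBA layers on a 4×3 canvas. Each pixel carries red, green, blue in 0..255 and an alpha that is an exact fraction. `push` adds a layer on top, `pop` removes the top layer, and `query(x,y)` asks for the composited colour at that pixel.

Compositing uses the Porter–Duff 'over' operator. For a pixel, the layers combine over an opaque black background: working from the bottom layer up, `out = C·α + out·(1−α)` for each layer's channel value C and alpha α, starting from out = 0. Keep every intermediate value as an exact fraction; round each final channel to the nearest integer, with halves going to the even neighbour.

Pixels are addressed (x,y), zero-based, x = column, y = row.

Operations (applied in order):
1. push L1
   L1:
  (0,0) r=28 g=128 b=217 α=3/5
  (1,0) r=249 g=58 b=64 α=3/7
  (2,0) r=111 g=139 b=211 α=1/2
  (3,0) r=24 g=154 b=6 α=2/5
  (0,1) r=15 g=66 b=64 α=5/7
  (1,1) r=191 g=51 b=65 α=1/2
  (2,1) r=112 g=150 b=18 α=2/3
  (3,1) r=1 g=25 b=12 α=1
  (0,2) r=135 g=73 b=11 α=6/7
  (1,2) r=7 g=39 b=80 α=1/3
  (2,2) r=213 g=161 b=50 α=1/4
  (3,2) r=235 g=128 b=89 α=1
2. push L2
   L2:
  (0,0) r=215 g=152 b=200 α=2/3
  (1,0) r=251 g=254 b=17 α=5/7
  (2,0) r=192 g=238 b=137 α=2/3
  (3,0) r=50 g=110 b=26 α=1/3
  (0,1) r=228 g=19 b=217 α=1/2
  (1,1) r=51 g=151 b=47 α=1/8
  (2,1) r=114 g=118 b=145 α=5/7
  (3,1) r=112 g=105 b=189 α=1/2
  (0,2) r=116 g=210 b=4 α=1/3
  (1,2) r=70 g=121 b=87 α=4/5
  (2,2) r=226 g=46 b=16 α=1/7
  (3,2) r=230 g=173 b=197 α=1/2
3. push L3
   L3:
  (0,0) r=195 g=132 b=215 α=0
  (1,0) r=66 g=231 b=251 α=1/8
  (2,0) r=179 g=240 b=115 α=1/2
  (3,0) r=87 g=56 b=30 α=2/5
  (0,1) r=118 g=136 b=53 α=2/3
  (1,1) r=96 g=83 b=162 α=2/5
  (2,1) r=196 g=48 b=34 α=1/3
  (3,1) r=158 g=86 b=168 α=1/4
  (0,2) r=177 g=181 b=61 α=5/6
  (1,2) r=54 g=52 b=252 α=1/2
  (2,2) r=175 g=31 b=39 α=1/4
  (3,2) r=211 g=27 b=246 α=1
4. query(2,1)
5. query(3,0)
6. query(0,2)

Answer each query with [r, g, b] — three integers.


query (2,1) [L1,L2,L3] — begin 0,0,0
L1 α=2/3: [224/3, 100, 12]
L2 α=5/7: [2158/21, 790/7, 107]
L3 α=1/3: [8432/63, 1916/21, 248/3]
rounded: [134, 91, 83]

(3,0) stack=L1,L2,L3; from [0,0,0]:
+L1 (α=2/5) → [48/5, 308/5, 12/5]
+L2 (α=1/3) → [346/15, 1166/15, 154/15]
+L3 (α=2/5) → [1216/25, 1726/25, 454/25]
→ [49, 69, 18]

query (0,2) [L1,L2,L3] — begin 0,0,0
after L1 α=6/7: [810/7, 438/7, 66/7]
after L2 α=1/3: [2432/21, 782/7, 160/21]
after L3 α=5/6: [21017/126, 7117/42, 6565/126]
rounded: [167, 169, 52]


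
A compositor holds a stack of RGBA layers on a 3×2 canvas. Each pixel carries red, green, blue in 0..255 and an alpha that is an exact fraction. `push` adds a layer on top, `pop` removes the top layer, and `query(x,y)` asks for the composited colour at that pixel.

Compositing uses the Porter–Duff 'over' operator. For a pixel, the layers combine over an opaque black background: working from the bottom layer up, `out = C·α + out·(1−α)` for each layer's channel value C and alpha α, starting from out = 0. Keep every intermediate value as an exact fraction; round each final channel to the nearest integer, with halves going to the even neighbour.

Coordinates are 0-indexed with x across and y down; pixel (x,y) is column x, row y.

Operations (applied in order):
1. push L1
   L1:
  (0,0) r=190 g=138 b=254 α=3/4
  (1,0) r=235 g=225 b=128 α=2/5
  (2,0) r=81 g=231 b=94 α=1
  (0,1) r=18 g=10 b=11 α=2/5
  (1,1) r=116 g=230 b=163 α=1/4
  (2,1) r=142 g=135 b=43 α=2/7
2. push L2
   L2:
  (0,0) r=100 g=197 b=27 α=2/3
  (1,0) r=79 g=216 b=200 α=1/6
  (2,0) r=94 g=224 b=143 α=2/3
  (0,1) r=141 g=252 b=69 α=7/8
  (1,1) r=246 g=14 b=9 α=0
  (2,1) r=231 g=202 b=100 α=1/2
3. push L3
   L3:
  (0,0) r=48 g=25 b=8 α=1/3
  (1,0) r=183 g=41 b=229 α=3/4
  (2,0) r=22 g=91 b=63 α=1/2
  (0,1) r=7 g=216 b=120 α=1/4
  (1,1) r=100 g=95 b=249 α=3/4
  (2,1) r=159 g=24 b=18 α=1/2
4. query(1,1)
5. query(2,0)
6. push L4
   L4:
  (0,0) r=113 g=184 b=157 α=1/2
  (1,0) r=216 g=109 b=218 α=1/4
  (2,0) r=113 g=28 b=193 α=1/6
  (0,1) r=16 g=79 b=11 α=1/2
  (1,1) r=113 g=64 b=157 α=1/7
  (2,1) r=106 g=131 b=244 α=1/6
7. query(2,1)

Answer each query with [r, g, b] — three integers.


query (1,1) [L1,L2,L3] — begin 0,0,0
+L1 (α=1/4) → [29, 115/2, 163/4]
+L2 (α=0) → [29, 115/2, 163/4]
+L3 (α=3/4) → [329/4, 685/8, 3151/16]
= [82, 86, 197]

(2,0) stack=L1,L2,L3; from [0,0,0]:
+L1 (α=1) → [81, 231, 94]
+L2 (α=2/3) → [269/3, 679/3, 380/3]
+L3 (α=1/2) → [335/6, 476/3, 569/6]
= [56, 159, 95]

query (2,1) [L1,L2,L3,L4] — begin 0,0,0
L1 α=2/7: [284/7, 270/7, 86/7]
L2 α=1/2: [1901/14, 842/7, 393/7]
L3 α=1/2: [4127/28, 505/7, 519/14]
L4 α=1/6: [23603/168, 1721/21, 6011/84]
= [140, 82, 72]


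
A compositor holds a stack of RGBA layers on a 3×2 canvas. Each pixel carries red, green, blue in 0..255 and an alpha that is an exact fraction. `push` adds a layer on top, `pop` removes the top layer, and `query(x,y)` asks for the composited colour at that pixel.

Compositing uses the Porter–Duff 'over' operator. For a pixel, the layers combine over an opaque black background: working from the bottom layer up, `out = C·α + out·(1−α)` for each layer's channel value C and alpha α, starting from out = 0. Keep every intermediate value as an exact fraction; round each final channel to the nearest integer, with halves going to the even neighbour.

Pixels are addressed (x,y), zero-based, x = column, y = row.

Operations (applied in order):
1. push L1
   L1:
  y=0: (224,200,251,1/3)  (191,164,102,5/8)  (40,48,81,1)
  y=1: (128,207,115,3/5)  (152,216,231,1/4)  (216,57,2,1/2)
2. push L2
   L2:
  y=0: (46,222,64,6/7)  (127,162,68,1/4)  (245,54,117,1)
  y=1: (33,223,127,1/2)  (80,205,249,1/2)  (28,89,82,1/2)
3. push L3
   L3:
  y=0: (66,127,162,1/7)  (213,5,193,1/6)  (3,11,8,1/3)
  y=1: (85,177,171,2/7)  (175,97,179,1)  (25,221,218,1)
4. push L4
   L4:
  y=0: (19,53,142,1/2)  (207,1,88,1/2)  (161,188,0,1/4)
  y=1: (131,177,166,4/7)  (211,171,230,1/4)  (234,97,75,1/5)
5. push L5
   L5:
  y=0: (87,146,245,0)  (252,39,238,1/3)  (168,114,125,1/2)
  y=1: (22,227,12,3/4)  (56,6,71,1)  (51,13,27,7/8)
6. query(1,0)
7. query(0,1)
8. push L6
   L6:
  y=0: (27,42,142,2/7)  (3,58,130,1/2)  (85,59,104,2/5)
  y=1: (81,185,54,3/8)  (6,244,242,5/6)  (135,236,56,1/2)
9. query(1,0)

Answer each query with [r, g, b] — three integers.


query (1,0) [L1,L2,L3,L4,L5] — begin 0,0,0
L1 α=5/8: [955/8, 205/2, 255/4]
L2 α=1/4: [3881/32, 939/8, 1037/16]
L3 α=1/6: [26221/192, 4735/48, 8273/96]
L4 α=1/2: [65965/384, 4783/96, 16721/192]
L5 α=1/3: [114349/576, 6655/144, 39569/288]
rounded: [199, 46, 137]

query (0,1) [L1,L2,L3,L4,L5] — begin 0,0,0
L1 α=3/5: [384/5, 621/5, 69]
L2 α=1/2: [549/10, 868/5, 98]
L3 α=2/7: [127/2, 1222/7, 832/7]
L4 α=4/7: [1429/14, 8622/49, 7144/49]
L5 α=3/4: [2353/56, 41991/196, 2227/49]
rounded: [42, 214, 45]

at x=1,y=0 over L1,L2,L3,L4,L5,L6:
L1 α=5/8: [955/8, 205/2, 255/4]
L2 α=1/4: [3881/32, 939/8, 1037/16]
L3 α=1/6: [26221/192, 4735/48, 8273/96]
L4 α=1/2: [65965/384, 4783/96, 16721/192]
L5 α=1/3: [114349/576, 6655/144, 39569/288]
L6 α=1/2: [116077/1152, 15007/288, 77009/576]
= [101, 52, 134]


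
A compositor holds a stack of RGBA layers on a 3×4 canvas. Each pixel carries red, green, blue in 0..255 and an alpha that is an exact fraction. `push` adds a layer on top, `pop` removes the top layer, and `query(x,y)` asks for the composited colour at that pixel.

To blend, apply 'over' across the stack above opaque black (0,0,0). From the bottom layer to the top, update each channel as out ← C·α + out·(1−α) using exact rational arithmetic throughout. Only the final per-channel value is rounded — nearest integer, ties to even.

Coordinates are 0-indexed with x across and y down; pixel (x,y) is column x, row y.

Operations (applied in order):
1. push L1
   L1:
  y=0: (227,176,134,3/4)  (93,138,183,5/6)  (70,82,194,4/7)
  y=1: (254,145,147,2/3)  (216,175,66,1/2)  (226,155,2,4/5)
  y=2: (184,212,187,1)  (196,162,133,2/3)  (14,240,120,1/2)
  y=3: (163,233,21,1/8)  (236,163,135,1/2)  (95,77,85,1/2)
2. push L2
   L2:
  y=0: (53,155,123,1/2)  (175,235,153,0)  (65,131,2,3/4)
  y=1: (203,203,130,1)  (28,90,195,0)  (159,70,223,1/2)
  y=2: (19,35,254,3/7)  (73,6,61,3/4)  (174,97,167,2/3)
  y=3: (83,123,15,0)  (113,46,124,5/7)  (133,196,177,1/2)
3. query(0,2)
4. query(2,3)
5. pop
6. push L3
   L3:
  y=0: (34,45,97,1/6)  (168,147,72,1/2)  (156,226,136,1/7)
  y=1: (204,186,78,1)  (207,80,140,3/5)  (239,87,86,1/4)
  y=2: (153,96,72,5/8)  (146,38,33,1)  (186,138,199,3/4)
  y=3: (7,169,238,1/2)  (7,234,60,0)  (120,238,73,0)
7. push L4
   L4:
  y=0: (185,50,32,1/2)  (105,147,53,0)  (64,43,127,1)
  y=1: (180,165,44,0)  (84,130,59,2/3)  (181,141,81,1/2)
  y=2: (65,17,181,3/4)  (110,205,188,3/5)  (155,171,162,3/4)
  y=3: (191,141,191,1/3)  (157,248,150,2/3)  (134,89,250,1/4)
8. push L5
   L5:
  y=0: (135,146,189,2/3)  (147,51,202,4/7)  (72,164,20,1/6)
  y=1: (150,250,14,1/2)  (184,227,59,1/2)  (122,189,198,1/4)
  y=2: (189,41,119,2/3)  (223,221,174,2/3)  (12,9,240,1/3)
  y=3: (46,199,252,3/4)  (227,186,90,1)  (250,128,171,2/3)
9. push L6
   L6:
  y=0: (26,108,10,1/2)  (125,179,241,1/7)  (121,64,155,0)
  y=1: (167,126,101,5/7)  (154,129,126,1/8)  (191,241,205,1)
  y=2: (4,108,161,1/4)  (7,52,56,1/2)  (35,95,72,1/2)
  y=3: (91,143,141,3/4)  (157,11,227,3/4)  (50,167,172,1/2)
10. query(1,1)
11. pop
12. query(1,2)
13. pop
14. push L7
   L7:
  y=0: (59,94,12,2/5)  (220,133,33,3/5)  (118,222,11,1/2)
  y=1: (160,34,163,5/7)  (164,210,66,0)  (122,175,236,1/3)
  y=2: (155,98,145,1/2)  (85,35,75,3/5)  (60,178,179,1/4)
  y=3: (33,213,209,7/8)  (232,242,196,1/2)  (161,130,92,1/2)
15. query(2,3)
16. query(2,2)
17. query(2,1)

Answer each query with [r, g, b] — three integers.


(0,2) stack=L1,L2; from [0,0,0]:
L1 α=1: [184, 212, 187]
L2 α=3/7: [793/7, 953/7, 1510/7]
→ [113, 136, 216]

(2,3) stack=L1,L2; from [0,0,0]:
+L1 (α=1/2) → [95/2, 77/2, 85/2]
+L2 (α=1/2) → [361/4, 469/4, 439/4]
rounded: [90, 117, 110]

(1,1) stack=L1,L3,L4,L5,L6; from [0,0,0]:
+L1 (α=1/2) → [108, 175/2, 33]
+L3 (α=3/5) → [837/5, 83, 486/5]
+L4 (α=2/3) → [559/5, 343/3, 1076/15]
+L5 (α=1/2) → [1479/10, 512/3, 1961/30]
+L6 (α=1/8) → [11893/80, 3971/24, 17507/240]
→ [149, 165, 73]

(1,2) stack=L1,L3,L4,L5; from [0,0,0]:
+L1 (α=2/3) → [392/3, 108, 266/3]
+L3 (α=1) → [146, 38, 33]
+L4 (α=3/5) → [622/5, 691/5, 126]
+L5 (α=2/3) → [2852/15, 967/5, 158]
= [190, 193, 158]

query (2,3) [L1,L3,L4,L7] — begin 0,0,0
L1 α=1/2: [95/2, 77/2, 85/2]
L3 α=0: [95/2, 77/2, 85/2]
L4 α=1/4: [553/8, 409/8, 755/8]
L7 α=1/2: [1841/16, 1449/16, 1491/16]
rounded: [115, 91, 93]

(2,2) stack=L1,L3,L4,L7; from [0,0,0]:
after L1 α=1/2: [7, 120, 60]
after L3 α=3/4: [565/4, 267/2, 657/4]
after L4 α=3/4: [2425/16, 1293/8, 2601/16]
after L7 α=1/4: [8235/64, 5303/32, 10667/64]
rounded: [129, 166, 167]

(2,1) stack=L1,L3,L4,L7; from [0,0,0]:
+L1 (α=4/5) → [904/5, 124, 8/5]
+L3 (α=1/4) → [3907/20, 459/4, 227/10]
+L4 (α=1/2) → [7527/40, 1023/8, 1037/20]
+L7 (α=1/3) → [9967/60, 1723/12, 3397/30]
rounded: [166, 144, 113]


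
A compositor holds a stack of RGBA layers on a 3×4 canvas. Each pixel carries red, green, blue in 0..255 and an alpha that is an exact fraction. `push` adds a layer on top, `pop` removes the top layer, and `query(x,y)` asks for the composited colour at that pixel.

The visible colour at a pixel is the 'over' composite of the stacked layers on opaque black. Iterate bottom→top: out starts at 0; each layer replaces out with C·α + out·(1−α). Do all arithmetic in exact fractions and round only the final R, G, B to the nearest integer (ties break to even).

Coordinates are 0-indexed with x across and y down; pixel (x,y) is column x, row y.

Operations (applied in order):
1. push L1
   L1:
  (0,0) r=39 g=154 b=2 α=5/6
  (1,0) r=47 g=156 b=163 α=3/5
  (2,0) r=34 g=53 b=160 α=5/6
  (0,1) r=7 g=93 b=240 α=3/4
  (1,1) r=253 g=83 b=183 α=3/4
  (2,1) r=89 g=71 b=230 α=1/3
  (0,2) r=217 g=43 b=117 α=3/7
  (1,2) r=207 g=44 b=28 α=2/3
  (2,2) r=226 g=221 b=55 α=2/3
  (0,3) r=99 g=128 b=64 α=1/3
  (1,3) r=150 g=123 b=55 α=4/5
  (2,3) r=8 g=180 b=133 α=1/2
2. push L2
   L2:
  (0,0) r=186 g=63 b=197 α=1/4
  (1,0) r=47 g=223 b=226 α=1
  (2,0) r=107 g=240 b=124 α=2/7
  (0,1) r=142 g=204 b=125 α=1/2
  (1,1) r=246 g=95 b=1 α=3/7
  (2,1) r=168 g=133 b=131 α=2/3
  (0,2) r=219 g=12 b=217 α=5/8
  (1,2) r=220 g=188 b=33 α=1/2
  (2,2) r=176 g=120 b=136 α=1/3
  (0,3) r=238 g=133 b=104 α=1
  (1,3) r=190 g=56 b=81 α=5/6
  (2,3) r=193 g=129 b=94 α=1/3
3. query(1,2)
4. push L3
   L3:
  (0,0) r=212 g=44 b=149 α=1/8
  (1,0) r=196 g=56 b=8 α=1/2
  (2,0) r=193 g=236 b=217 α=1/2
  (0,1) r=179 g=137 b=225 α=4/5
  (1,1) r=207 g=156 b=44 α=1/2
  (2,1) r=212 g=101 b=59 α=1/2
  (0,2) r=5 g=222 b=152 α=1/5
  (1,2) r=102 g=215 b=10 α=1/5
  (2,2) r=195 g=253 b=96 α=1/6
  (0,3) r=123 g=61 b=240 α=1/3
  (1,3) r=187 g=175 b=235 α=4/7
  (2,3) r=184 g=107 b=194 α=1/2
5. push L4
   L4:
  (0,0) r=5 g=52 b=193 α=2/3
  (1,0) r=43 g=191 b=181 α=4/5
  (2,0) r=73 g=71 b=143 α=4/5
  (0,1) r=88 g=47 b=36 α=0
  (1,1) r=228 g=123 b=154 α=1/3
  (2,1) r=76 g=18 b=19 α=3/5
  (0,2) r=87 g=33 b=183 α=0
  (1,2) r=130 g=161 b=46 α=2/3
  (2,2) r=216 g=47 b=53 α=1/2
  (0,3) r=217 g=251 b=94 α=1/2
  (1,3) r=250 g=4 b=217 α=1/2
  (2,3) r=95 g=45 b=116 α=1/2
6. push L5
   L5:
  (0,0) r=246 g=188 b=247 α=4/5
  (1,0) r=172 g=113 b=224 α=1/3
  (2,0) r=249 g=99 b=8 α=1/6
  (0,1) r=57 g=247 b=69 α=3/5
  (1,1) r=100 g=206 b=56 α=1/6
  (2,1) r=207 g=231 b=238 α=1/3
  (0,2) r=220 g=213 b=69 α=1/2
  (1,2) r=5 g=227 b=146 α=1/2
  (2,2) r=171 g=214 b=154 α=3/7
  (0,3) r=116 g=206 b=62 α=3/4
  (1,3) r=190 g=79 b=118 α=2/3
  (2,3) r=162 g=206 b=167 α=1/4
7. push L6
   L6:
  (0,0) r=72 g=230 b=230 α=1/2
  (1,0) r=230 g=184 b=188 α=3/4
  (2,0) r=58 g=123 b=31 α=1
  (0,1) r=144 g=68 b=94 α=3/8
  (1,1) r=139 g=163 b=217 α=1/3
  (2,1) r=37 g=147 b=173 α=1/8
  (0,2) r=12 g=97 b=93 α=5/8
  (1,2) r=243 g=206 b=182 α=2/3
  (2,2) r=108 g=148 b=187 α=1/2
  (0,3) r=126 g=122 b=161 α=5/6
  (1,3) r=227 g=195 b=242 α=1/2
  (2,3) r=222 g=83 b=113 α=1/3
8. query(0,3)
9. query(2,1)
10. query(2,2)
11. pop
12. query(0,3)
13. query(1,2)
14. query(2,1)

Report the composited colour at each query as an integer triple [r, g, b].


at x=1,y=2 over L1,L2:
after L1 α=2/3: [138, 88/3, 56/3]
after L2 α=1/2: [179, 326/3, 155/6]
rounded: [179, 109, 26]

at x=0,y=3 over L1,L2,L3,L4,L5,L6:
+L1 (α=1/3) → [33, 128/3, 64/3]
+L2 (α=1) → [238, 133, 104]
+L3 (α=1/3) → [599/3, 109, 448/3]
+L4 (α=1/2) → [625/3, 180, 365/3]
+L5 (α=3/4) → [1669/12, 399/2, 923/12]
+L6 (α=5/6) → [9229/72, 1619/12, 10583/72]
→ [128, 135, 147]

query (2,1) [L1,L2,L3,L4,L5,L6] — begin 0,0,0
L1 α=1/3: [89/3, 71/3, 230/3]
L2 α=2/3: [1097/9, 869/9, 1016/9]
L3 α=1/2: [3005/18, 889/9, 1547/18]
L4 α=3/5: [5057/45, 2264/45, 412/9]
L5 α=1/3: [19429/135, 14923/135, 2966/27]
L6 α=1/8: [70499/540, 62153/540, 25433/216]
→ [131, 115, 118]

at x=2,y=2 over L1,L2,L3,L4,L5,L6:
L1 α=2/3: [452/3, 442/3, 110/3]
L2 α=1/3: [1432/9, 1244/9, 628/9]
L3 α=1/6: [8915/54, 8497/54, 2002/27]
L4 α=1/2: [20579/108, 11035/108, 3433/54]
L5 α=3/7: [34430/189, 28369/189, 19340/189]
L6 α=1/2: [27421/189, 56341/378, 54683/378]
rounded: [145, 149, 145]

(0,3) stack=L1,L2,L3,L4,L5; from [0,0,0]:
L1 α=1/3: [33, 128/3, 64/3]
L2 α=1: [238, 133, 104]
L3 α=1/3: [599/3, 109, 448/3]
L4 α=1/2: [625/3, 180, 365/3]
L5 α=3/4: [1669/12, 399/2, 923/12]
= [139, 200, 77]

(1,2) stack=L1,L2,L3,L4,L5; from [0,0,0]:
L1 α=2/3: [138, 88/3, 56/3]
L2 α=1/2: [179, 326/3, 155/6]
L3 α=1/5: [818/5, 1949/15, 68/3]
L4 α=2/3: [706/5, 6779/45, 344/9]
L5 α=1/2: [731/10, 8497/45, 829/9]
rounded: [73, 189, 92]

(2,1) stack=L1,L2,L3,L4,L5; from [0,0,0]:
L1 α=1/3: [89/3, 71/3, 230/3]
L2 α=2/3: [1097/9, 869/9, 1016/9]
L3 α=1/2: [3005/18, 889/9, 1547/18]
L4 α=3/5: [5057/45, 2264/45, 412/9]
L5 α=1/3: [19429/135, 14923/135, 2966/27]
= [144, 111, 110]


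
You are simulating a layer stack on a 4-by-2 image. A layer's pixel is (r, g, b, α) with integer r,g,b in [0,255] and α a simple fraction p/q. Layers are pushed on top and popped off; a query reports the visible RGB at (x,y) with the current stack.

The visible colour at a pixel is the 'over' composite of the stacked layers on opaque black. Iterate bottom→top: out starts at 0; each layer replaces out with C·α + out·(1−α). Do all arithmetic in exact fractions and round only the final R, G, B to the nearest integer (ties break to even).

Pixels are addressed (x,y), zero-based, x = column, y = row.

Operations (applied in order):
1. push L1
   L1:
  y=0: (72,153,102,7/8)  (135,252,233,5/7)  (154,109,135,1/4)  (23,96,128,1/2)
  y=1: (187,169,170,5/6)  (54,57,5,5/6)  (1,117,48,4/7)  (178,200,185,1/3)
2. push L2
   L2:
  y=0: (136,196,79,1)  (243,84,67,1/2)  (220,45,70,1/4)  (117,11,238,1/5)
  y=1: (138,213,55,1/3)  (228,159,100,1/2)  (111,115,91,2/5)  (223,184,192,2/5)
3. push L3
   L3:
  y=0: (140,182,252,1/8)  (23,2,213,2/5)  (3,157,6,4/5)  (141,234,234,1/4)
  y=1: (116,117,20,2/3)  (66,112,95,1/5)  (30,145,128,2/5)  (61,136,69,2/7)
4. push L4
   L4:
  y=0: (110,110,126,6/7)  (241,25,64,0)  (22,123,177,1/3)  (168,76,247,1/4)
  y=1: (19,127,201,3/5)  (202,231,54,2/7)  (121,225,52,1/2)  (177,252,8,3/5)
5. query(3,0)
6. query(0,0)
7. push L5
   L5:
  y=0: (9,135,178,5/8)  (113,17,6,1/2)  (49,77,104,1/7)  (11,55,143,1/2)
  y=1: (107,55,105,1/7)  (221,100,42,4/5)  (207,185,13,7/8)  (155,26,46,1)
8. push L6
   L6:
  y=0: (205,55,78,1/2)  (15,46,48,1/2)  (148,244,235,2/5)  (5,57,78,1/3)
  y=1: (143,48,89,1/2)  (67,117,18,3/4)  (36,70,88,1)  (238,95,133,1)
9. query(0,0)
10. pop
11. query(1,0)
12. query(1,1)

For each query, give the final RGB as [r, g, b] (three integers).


(3,0) stack=L1,L2,L3,L4; from [0,0,0]:
after L1 α=1/2: [23/2, 48, 64]
after L2 α=1/5: [163/5, 203/5, 494/5]
after L3 α=1/4: [597/10, 1779/20, 663/5]
after L4 α=1/4: [3471/40, 6857/80, 806/5]
→ [87, 86, 161]

query (0,0) [L1,L2,L3,L4] — begin 0,0,0
+L1 (α=7/8) → [63, 1071/8, 357/4]
+L2 (α=1) → [136, 196, 79]
+L3 (α=1/8) → [273/2, 777/4, 805/8]
+L4 (α=6/7) → [1593/14, 3417/28, 979/8]
→ [114, 122, 122]

at x=0,y=0 over L1,L2,L3,L4,L5,L6:
L1 α=7/8: [63, 1071/8, 357/4]
L2 α=1: [136, 196, 79]
L3 α=1/8: [273/2, 777/4, 805/8]
L4 α=6/7: [1593/14, 3417/28, 979/8]
L5 α=5/8: [5409/112, 29151/224, 10057/64]
L6 α=1/2: [28369/224, 41471/448, 15049/128]
→ [127, 93, 118]

(1,0) stack=L1,L2,L3,L4,L5; from [0,0,0]:
L1 α=5/7: [675/7, 180, 1165/7]
L2 α=1/2: [1188/7, 132, 817/7]
L3 α=2/5: [3886/35, 80, 5433/35]
L4 α=0: [3886/35, 80, 5433/35]
L5 α=1/2: [7841/70, 97/2, 5643/70]
= [112, 48, 81]

at x=1,y=1 over L1,L2,L3,L4,L5:
+L1 (α=5/6) → [45, 95/2, 25/6]
+L2 (α=1/2) → [273/2, 413/4, 625/12]
+L3 (α=1/5) → [612/5, 105, 182/3]
+L4 (α=2/7) → [1016/7, 141, 1234/21]
+L5 (α=4/5) → [7204/35, 541/5, 4762/105]
= [206, 108, 45]


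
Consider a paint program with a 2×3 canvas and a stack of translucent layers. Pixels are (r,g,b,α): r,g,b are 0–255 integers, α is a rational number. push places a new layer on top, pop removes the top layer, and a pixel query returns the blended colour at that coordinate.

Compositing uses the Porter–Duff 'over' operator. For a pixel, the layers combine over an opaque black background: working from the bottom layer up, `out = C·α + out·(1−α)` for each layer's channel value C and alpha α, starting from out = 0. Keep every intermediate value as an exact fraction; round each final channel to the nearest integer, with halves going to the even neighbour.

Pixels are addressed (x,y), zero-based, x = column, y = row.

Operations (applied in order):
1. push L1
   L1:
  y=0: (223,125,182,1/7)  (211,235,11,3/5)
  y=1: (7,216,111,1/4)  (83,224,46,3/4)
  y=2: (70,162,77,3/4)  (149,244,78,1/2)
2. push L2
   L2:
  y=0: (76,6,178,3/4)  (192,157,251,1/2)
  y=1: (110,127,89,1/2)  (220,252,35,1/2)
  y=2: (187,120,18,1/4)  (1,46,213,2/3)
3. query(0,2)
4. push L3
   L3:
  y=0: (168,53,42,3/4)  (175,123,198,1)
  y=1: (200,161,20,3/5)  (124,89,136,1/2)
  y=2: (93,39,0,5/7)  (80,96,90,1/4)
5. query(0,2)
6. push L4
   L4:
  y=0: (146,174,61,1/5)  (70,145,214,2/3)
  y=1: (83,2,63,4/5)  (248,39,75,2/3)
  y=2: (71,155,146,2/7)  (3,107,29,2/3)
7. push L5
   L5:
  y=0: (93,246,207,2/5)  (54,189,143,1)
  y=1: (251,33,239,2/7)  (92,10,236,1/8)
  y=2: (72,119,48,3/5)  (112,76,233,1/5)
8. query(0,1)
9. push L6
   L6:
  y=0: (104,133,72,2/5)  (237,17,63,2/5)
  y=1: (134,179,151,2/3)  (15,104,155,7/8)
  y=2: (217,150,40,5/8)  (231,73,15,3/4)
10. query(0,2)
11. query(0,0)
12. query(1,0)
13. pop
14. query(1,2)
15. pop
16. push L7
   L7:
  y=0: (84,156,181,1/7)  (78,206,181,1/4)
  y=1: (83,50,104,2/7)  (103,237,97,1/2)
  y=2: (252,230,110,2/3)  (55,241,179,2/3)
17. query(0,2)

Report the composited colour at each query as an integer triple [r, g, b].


at x=0,y=2 over L1,L2:
after L1 α=3/4: [105/2, 243/2, 231/4]
after L2 α=1/4: [689/8, 969/8, 765/16]
= [86, 121, 48]

at x=0,y=2 over L1,L2,L3:
L1 α=3/4: [105/2, 243/2, 231/4]
L2 α=1/4: [689/8, 969/8, 765/16]
L3 α=5/7: [2549/28, 1749/28, 765/56]
rounded: [91, 62, 14]

(0,1) stack=L1,L2,L3,L4,L5; from [0,0,0]:
+L1 (α=1/4) → [7/4, 54, 111/4]
+L2 (α=1/2) → [447/8, 181/2, 467/8]
+L3 (α=3/5) → [2847/20, 664/5, 707/20]
+L4 (α=4/5) → [9487/100, 704/25, 5747/100]
+L5 (α=2/7) → [19527/140, 1034/35, 15307/140]
= [139, 30, 109]

query (0,2) [L1,L2,L3,L4,L5,L6] — begin 0,0,0
L1 α=3/4: [105/2, 243/2, 231/4]
L2 α=1/4: [689/8, 969/8, 765/16]
L3 α=5/7: [2549/28, 1749/28, 765/56]
L4 α=2/7: [16721/196, 17425/196, 20177/392]
L5 α=3/5: [37889/490, 52411/490, 48401/980]
L6 α=5/8: [645317/3920, 524733/3920, 341203/7840]
→ [165, 134, 44]

at x=0,y=0 over L1,L2,L3,L4,L5,L6:
after L1 α=1/7: [223/7, 125/7, 26]
after L2 α=3/4: [1819/28, 251/28, 140]
after L3 α=3/4: [15931/112, 4703/112, 133/2]
after L4 α=1/5: [20019/140, 1915/28, 327/5]
after L5 α=2/5: [86097/700, 19521/140, 3051/25]
after L6 α=2/5: [403891/3500, 95803/700, 12753/125]
= [115, 137, 102]

at x=1,y=0 over L1,L2,L3,L4,L5,L6:
+L1 (α=3/5) → [633/5, 141, 33/5]
+L2 (α=1/2) → [1593/10, 149, 644/5]
+L3 (α=1) → [175, 123, 198]
+L4 (α=2/3) → [105, 413/3, 626/3]
+L5 (α=1) → [54, 189, 143]
+L6 (α=2/5) → [636/5, 601/5, 111]
rounded: [127, 120, 111]

at x=1,y=2 over L1,L2,L3,L4,L5:
L1 α=1/2: [149/2, 122, 39]
L2 α=2/3: [51/2, 214/3, 155]
L3 α=1/4: [313/8, 155/2, 555/4]
L4 α=2/3: [361/24, 583/6, 787/12]
L5 α=1/5: [1033/30, 1394/15, 1486/15]
= [34, 93, 99]

(0,2) stack=L1,L2,L3,L4,L7; from [0,0,0]:
after L1 α=3/4: [105/2, 243/2, 231/4]
after L2 α=1/4: [689/8, 969/8, 765/16]
after L3 α=5/7: [2549/28, 1749/28, 765/56]
after L4 α=2/7: [16721/196, 17425/196, 20177/392]
after L7 α=2/3: [115505/588, 107585/588, 106417/1176]
→ [196, 183, 90]


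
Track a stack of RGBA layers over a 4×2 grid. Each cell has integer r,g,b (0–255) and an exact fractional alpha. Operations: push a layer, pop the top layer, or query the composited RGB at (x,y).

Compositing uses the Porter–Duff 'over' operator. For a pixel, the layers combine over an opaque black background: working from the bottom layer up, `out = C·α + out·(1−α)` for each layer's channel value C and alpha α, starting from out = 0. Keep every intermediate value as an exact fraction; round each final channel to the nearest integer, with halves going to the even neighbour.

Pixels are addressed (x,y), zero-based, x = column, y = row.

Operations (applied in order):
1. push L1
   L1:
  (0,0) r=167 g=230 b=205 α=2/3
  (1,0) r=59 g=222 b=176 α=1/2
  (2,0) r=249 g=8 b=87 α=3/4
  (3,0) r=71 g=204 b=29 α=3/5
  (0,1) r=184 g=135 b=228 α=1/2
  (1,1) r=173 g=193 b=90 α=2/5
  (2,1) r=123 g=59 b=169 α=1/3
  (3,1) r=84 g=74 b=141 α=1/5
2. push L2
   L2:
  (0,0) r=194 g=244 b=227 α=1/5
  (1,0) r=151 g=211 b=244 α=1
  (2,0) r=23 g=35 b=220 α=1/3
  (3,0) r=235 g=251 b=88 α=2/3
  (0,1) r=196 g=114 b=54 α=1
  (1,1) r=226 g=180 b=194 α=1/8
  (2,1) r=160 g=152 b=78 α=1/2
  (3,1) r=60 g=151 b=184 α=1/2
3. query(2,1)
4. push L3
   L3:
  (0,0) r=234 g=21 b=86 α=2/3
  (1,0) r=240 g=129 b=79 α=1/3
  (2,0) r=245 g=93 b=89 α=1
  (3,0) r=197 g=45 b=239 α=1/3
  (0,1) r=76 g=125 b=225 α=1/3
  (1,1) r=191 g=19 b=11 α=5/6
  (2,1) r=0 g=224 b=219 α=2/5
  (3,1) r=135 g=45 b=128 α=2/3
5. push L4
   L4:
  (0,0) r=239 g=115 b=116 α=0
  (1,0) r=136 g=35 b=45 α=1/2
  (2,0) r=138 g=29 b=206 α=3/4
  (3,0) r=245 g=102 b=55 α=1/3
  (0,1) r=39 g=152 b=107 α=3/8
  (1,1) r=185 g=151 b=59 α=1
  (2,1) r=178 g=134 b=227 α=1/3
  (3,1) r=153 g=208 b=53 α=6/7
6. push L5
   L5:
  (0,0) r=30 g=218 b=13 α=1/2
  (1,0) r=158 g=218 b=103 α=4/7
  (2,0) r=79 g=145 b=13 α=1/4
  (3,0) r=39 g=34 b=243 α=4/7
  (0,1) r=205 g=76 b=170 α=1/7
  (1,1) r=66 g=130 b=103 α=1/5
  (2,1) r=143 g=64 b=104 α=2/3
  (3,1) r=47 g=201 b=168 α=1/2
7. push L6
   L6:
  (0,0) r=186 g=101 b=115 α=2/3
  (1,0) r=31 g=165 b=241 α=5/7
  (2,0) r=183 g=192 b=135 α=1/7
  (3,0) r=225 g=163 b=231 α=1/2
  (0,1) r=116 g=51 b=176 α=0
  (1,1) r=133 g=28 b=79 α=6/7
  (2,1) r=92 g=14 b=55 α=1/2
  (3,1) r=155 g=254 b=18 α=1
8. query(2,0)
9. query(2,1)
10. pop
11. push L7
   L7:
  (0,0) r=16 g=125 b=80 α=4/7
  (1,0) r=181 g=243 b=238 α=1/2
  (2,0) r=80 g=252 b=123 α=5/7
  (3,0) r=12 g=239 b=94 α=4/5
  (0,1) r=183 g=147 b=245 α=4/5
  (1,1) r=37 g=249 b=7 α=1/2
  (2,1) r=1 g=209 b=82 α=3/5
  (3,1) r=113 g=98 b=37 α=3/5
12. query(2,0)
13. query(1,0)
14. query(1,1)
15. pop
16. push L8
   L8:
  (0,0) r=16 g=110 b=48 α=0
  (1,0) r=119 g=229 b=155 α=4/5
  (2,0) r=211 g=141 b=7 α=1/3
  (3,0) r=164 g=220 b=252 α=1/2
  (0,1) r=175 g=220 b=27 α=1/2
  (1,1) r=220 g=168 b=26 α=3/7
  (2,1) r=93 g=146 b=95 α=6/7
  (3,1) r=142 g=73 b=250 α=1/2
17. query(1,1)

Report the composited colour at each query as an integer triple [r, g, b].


(2,1) stack=L1,L2; from [0,0,0]:
L1 α=1/3: [41, 59/3, 169/3]
L2 α=1/2: [201/2, 515/6, 403/6]
= [100, 86, 67]

query (2,0) [L1,L2,L3,L4,L5,L6] — begin 0,0,0
after L1 α=3/4: [747/4, 6, 261/4]
after L2 α=1/3: [793/6, 47/3, 701/6]
after L3 α=1: [245, 93, 89]
after L4 α=3/4: [659/4, 45, 707/4]
after L5 α=1/4: [2293/16, 70, 2173/16]
after L6 α=1/7: [8343/56, 612/7, 7599/56]
rounded: [149, 87, 136]

query (2,1) [L1,L2,L3,L4,L5,L6] — begin 0,0,0
L1 α=1/3: [41, 59/3, 169/3]
L2 α=1/2: [201/2, 515/6, 403/6]
L3 α=2/5: [603/10, 1411/10, 1279/10]
L4 α=1/3: [1493/15, 2081/15, 2414/15]
L5 α=2/3: [5783/45, 4001/45, 5534/45]
L6 α=1/2: [9923/90, 4631/90, 8009/90]
= [110, 51, 89]

at x=2,y=0 over L1,L2,L3,L4,L5,L7:
L1 α=3/4: [747/4, 6, 261/4]
L2 α=1/3: [793/6, 47/3, 701/6]
L3 α=1: [245, 93, 89]
L4 α=3/4: [659/4, 45, 707/4]
L5 α=1/4: [2293/16, 70, 2173/16]
L7 α=5/7: [5493/56, 200, 7093/56]
→ [98, 200, 127]

(1,0) stack=L1,L2,L3,L4,L5,L7; from [0,0,0]:
+L1 (α=1/2) → [59/2, 111, 88]
+L2 (α=1) → [151, 211, 244]
+L3 (α=1/3) → [542/3, 551/3, 189]
+L4 (α=1/2) → [475/3, 328/3, 117]
+L5 (α=4/7) → [1107/7, 1200/7, 109]
+L7 (α=1/2) → [1187/7, 2901/14, 347/2]
= [170, 207, 174]

query (1,1) [L1,L2,L3,L4,L5,L7] — begin 0,0,0
after L1 α=2/5: [346/5, 386/5, 36]
after L2 α=1/8: [444/5, 1801/20, 223/4]
after L3 α=5/6: [5219/30, 3701/120, 443/24]
after L4 α=1: [185, 151, 59]
after L5 α=1/5: [806/5, 734/5, 339/5]
after L7 α=1/2: [991/10, 1979/10, 187/5]
rounded: [99, 198, 37]

(1,1) stack=L1,L2,L3,L4,L5,L8; from [0,0,0]:
+L1 (α=2/5) → [346/5, 386/5, 36]
+L2 (α=1/8) → [444/5, 1801/20, 223/4]
+L3 (α=5/6) → [5219/30, 3701/120, 443/24]
+L4 (α=1) → [185, 151, 59]
+L5 (α=1/5) → [806/5, 734/5, 339/5]
+L8 (α=3/7) → [932/5, 5456/35, 1746/35]
rounded: [186, 156, 50]
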